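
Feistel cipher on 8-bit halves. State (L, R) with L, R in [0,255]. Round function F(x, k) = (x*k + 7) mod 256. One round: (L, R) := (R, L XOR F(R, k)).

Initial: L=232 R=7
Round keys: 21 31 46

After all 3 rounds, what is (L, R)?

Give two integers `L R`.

Round 1 (k=21): L=7 R=114
Round 2 (k=31): L=114 R=210
Round 3 (k=46): L=210 R=177

Answer: 210 177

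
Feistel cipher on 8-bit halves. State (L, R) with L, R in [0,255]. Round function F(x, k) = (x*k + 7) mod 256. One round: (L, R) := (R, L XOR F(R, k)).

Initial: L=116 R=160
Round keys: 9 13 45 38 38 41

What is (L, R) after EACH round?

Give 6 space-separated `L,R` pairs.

Round 1 (k=9): L=160 R=211
Round 2 (k=13): L=211 R=30
Round 3 (k=45): L=30 R=158
Round 4 (k=38): L=158 R=101
Round 5 (k=38): L=101 R=155
Round 6 (k=41): L=155 R=191

Answer: 160,211 211,30 30,158 158,101 101,155 155,191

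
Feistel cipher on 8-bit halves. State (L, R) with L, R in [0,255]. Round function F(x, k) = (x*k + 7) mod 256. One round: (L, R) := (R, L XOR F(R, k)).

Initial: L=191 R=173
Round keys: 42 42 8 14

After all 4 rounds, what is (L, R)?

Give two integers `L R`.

Round 1 (k=42): L=173 R=214
Round 2 (k=42): L=214 R=142
Round 3 (k=8): L=142 R=161
Round 4 (k=14): L=161 R=91

Answer: 161 91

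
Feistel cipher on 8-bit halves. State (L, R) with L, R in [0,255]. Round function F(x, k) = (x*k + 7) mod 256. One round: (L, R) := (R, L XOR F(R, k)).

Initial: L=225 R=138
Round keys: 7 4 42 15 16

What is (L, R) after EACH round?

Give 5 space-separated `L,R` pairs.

Answer: 138,44 44,61 61,37 37,15 15,210

Derivation:
Round 1 (k=7): L=138 R=44
Round 2 (k=4): L=44 R=61
Round 3 (k=42): L=61 R=37
Round 4 (k=15): L=37 R=15
Round 5 (k=16): L=15 R=210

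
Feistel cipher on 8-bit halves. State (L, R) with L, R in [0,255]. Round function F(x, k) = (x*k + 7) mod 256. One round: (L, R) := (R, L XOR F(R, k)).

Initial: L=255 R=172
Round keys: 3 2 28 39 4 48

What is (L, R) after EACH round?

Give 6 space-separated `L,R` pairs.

Round 1 (k=3): L=172 R=244
Round 2 (k=2): L=244 R=67
Round 3 (k=28): L=67 R=175
Round 4 (k=39): L=175 R=243
Round 5 (k=4): L=243 R=124
Round 6 (k=48): L=124 R=180

Answer: 172,244 244,67 67,175 175,243 243,124 124,180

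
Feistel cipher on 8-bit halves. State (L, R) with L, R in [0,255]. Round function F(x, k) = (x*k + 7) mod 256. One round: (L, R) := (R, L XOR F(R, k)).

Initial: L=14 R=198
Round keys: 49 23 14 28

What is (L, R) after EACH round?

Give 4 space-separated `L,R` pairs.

Answer: 198,227 227,170 170,176 176,237

Derivation:
Round 1 (k=49): L=198 R=227
Round 2 (k=23): L=227 R=170
Round 3 (k=14): L=170 R=176
Round 4 (k=28): L=176 R=237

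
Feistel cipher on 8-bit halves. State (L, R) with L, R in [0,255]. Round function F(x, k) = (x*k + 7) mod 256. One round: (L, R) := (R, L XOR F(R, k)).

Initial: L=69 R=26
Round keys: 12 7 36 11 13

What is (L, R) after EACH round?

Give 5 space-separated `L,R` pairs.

Answer: 26,122 122,71 71,121 121,125 125,25

Derivation:
Round 1 (k=12): L=26 R=122
Round 2 (k=7): L=122 R=71
Round 3 (k=36): L=71 R=121
Round 4 (k=11): L=121 R=125
Round 5 (k=13): L=125 R=25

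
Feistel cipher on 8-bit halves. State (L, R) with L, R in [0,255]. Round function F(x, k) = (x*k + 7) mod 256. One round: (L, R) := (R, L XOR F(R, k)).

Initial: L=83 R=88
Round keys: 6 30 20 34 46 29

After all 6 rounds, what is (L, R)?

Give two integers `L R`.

Answer: 84 185

Derivation:
Round 1 (k=6): L=88 R=68
Round 2 (k=30): L=68 R=167
Round 3 (k=20): L=167 R=87
Round 4 (k=34): L=87 R=50
Round 5 (k=46): L=50 R=84
Round 6 (k=29): L=84 R=185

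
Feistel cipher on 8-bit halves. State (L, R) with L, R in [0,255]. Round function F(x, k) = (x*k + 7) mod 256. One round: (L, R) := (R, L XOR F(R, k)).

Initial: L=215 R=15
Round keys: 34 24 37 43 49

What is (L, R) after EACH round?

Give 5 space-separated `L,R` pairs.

Round 1 (k=34): L=15 R=210
Round 2 (k=24): L=210 R=184
Round 3 (k=37): L=184 R=77
Round 4 (k=43): L=77 R=78
Round 5 (k=49): L=78 R=184

Answer: 15,210 210,184 184,77 77,78 78,184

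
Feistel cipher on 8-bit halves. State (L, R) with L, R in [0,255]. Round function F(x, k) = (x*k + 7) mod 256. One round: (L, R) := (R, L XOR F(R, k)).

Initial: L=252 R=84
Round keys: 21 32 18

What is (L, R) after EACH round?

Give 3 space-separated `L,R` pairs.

Round 1 (k=21): L=84 R=23
Round 2 (k=32): L=23 R=179
Round 3 (k=18): L=179 R=138

Answer: 84,23 23,179 179,138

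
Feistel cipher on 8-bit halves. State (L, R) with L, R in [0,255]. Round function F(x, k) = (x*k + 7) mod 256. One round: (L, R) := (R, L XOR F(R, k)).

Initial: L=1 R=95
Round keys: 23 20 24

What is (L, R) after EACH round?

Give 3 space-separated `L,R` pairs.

Answer: 95,145 145,4 4,246

Derivation:
Round 1 (k=23): L=95 R=145
Round 2 (k=20): L=145 R=4
Round 3 (k=24): L=4 R=246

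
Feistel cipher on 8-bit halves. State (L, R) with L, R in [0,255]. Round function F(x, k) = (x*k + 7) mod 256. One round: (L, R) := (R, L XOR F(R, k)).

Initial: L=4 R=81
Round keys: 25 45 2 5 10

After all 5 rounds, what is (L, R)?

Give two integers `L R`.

Answer: 104 152

Derivation:
Round 1 (k=25): L=81 R=244
Round 2 (k=45): L=244 R=186
Round 3 (k=2): L=186 R=143
Round 4 (k=5): L=143 R=104
Round 5 (k=10): L=104 R=152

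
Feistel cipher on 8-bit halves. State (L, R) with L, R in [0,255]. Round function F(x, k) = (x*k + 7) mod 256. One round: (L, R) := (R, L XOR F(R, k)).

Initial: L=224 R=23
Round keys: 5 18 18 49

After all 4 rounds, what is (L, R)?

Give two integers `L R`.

Answer: 197 112

Derivation:
Round 1 (k=5): L=23 R=154
Round 2 (k=18): L=154 R=204
Round 3 (k=18): L=204 R=197
Round 4 (k=49): L=197 R=112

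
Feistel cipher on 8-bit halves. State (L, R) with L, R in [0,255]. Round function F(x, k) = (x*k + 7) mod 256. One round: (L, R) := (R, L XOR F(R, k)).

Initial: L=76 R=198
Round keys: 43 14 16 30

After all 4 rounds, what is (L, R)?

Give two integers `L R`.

Answer: 178 104

Derivation:
Round 1 (k=43): L=198 R=5
Round 2 (k=14): L=5 R=139
Round 3 (k=16): L=139 R=178
Round 4 (k=30): L=178 R=104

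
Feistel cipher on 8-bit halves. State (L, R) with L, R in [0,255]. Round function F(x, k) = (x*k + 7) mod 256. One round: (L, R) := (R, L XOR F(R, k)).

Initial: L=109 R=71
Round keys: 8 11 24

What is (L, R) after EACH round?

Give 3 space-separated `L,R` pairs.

Round 1 (k=8): L=71 R=82
Round 2 (k=11): L=82 R=202
Round 3 (k=24): L=202 R=165

Answer: 71,82 82,202 202,165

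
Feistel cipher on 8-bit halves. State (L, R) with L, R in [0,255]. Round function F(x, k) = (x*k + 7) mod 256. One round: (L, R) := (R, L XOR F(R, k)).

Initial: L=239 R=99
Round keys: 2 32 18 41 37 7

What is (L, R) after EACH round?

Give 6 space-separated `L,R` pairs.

Answer: 99,34 34,36 36,173 173,152 152,82 82,221

Derivation:
Round 1 (k=2): L=99 R=34
Round 2 (k=32): L=34 R=36
Round 3 (k=18): L=36 R=173
Round 4 (k=41): L=173 R=152
Round 5 (k=37): L=152 R=82
Round 6 (k=7): L=82 R=221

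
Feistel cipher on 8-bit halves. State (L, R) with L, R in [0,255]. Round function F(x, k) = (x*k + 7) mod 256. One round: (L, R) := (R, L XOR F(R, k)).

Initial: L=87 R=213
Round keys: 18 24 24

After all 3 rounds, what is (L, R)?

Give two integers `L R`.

Round 1 (k=18): L=213 R=86
Round 2 (k=24): L=86 R=194
Round 3 (k=24): L=194 R=97

Answer: 194 97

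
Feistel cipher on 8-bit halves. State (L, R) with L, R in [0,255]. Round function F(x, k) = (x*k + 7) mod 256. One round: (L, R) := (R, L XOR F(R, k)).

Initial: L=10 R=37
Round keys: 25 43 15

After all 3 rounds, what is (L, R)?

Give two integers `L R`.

Round 1 (k=25): L=37 R=174
Round 2 (k=43): L=174 R=100
Round 3 (k=15): L=100 R=77

Answer: 100 77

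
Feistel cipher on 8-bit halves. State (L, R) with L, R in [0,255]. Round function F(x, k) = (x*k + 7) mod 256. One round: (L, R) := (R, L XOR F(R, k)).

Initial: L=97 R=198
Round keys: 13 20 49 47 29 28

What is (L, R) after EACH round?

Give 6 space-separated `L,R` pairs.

Answer: 198,116 116,209 209,124 124,26 26,133 133,137

Derivation:
Round 1 (k=13): L=198 R=116
Round 2 (k=20): L=116 R=209
Round 3 (k=49): L=209 R=124
Round 4 (k=47): L=124 R=26
Round 5 (k=29): L=26 R=133
Round 6 (k=28): L=133 R=137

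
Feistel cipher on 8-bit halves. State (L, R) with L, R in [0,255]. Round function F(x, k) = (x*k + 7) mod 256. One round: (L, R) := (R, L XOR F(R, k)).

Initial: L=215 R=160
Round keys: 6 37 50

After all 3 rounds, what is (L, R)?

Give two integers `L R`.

Answer: 247 85

Derivation:
Round 1 (k=6): L=160 R=16
Round 2 (k=37): L=16 R=247
Round 3 (k=50): L=247 R=85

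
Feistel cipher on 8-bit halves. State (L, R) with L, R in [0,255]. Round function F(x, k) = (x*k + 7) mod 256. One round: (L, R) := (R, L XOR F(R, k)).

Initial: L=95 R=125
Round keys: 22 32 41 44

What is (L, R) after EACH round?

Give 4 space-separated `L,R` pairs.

Answer: 125,154 154,58 58,203 203,209

Derivation:
Round 1 (k=22): L=125 R=154
Round 2 (k=32): L=154 R=58
Round 3 (k=41): L=58 R=203
Round 4 (k=44): L=203 R=209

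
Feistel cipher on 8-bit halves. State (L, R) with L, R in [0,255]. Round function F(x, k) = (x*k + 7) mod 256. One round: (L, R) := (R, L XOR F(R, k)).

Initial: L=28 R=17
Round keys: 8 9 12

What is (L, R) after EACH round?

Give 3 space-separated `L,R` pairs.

Round 1 (k=8): L=17 R=147
Round 2 (k=9): L=147 R=35
Round 3 (k=12): L=35 R=56

Answer: 17,147 147,35 35,56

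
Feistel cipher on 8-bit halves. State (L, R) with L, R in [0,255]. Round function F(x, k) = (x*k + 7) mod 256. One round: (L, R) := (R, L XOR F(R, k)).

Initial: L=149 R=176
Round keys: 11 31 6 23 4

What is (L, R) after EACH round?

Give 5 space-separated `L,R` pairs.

Round 1 (k=11): L=176 R=2
Round 2 (k=31): L=2 R=245
Round 3 (k=6): L=245 R=199
Round 4 (k=23): L=199 R=29
Round 5 (k=4): L=29 R=188

Answer: 176,2 2,245 245,199 199,29 29,188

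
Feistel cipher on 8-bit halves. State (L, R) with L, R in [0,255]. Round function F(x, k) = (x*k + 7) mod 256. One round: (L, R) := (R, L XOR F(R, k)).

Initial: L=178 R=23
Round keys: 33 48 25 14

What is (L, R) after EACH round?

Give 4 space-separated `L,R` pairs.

Answer: 23,76 76,80 80,155 155,209

Derivation:
Round 1 (k=33): L=23 R=76
Round 2 (k=48): L=76 R=80
Round 3 (k=25): L=80 R=155
Round 4 (k=14): L=155 R=209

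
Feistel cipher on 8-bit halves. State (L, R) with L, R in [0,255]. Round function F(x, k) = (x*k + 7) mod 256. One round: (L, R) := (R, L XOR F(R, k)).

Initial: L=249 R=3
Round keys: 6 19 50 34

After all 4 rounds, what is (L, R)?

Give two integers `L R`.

Round 1 (k=6): L=3 R=224
Round 2 (k=19): L=224 R=164
Round 3 (k=50): L=164 R=239
Round 4 (k=34): L=239 R=97

Answer: 239 97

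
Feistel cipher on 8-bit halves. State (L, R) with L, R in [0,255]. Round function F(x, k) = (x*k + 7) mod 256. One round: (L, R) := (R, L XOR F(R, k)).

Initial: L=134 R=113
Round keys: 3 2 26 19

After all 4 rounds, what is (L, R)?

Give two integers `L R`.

Answer: 47 74

Derivation:
Round 1 (k=3): L=113 R=220
Round 2 (k=2): L=220 R=206
Round 3 (k=26): L=206 R=47
Round 4 (k=19): L=47 R=74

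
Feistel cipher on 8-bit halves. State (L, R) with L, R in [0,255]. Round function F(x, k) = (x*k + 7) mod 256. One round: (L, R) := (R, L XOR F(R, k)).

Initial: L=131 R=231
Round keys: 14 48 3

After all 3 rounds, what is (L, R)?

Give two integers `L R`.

Answer: 0 45

Derivation:
Round 1 (k=14): L=231 R=42
Round 2 (k=48): L=42 R=0
Round 3 (k=3): L=0 R=45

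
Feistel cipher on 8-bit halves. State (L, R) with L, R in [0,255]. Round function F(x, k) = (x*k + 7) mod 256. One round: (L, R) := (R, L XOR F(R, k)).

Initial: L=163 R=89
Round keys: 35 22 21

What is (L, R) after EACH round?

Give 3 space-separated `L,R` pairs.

Answer: 89,145 145,36 36,106

Derivation:
Round 1 (k=35): L=89 R=145
Round 2 (k=22): L=145 R=36
Round 3 (k=21): L=36 R=106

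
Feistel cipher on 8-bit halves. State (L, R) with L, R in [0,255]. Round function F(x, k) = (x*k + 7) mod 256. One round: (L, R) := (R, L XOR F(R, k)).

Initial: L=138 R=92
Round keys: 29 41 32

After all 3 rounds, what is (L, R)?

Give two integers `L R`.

Round 1 (k=29): L=92 R=249
Round 2 (k=41): L=249 R=180
Round 3 (k=32): L=180 R=126

Answer: 180 126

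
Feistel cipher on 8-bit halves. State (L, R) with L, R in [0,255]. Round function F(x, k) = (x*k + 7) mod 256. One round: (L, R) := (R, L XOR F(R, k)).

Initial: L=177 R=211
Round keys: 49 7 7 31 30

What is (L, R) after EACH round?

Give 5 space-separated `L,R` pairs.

Round 1 (k=49): L=211 R=219
Round 2 (k=7): L=219 R=215
Round 3 (k=7): L=215 R=51
Round 4 (k=31): L=51 R=227
Round 5 (k=30): L=227 R=146

Answer: 211,219 219,215 215,51 51,227 227,146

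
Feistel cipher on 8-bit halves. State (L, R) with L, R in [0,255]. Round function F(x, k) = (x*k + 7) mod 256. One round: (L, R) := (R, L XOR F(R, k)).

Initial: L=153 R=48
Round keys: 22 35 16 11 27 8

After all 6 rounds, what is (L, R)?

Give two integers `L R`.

Answer: 169 52

Derivation:
Round 1 (k=22): L=48 R=190
Round 2 (k=35): L=190 R=49
Round 3 (k=16): L=49 R=169
Round 4 (k=11): L=169 R=123
Round 5 (k=27): L=123 R=169
Round 6 (k=8): L=169 R=52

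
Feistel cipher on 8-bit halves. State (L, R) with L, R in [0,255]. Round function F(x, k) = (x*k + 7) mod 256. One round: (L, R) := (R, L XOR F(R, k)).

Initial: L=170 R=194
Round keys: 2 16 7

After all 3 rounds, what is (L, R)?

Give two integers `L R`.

Round 1 (k=2): L=194 R=33
Round 2 (k=16): L=33 R=213
Round 3 (k=7): L=213 R=251

Answer: 213 251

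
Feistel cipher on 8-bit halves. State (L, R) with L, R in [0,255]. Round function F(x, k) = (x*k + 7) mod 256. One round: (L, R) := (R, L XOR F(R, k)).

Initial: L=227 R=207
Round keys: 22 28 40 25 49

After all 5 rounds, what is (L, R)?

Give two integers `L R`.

Answer: 4 126

Derivation:
Round 1 (k=22): L=207 R=50
Round 2 (k=28): L=50 R=176
Round 3 (k=40): L=176 R=181
Round 4 (k=25): L=181 R=4
Round 5 (k=49): L=4 R=126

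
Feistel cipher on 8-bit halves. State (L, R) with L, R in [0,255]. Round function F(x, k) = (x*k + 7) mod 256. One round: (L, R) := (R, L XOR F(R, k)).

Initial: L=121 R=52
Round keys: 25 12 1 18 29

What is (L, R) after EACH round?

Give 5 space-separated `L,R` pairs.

Round 1 (k=25): L=52 R=98
Round 2 (k=12): L=98 R=171
Round 3 (k=1): L=171 R=208
Round 4 (k=18): L=208 R=12
Round 5 (k=29): L=12 R=179

Answer: 52,98 98,171 171,208 208,12 12,179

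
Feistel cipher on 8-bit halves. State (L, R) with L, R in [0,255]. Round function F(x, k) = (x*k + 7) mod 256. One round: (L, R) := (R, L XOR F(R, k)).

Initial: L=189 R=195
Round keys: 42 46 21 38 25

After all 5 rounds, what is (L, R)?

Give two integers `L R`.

Round 1 (k=42): L=195 R=184
Round 2 (k=46): L=184 R=212
Round 3 (k=21): L=212 R=211
Round 4 (k=38): L=211 R=141
Round 5 (k=25): L=141 R=31

Answer: 141 31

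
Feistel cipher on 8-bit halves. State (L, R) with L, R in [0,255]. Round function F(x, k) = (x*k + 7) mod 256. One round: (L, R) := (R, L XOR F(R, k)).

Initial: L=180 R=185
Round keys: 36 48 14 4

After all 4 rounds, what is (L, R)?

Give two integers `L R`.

Answer: 180 185

Derivation:
Round 1 (k=36): L=185 R=191
Round 2 (k=48): L=191 R=110
Round 3 (k=14): L=110 R=180
Round 4 (k=4): L=180 R=185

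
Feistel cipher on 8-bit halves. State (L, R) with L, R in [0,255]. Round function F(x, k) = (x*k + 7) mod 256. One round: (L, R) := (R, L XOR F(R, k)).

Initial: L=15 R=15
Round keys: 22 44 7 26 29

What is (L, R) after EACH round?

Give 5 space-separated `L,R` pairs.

Answer: 15,94 94,32 32,185 185,241 241,237

Derivation:
Round 1 (k=22): L=15 R=94
Round 2 (k=44): L=94 R=32
Round 3 (k=7): L=32 R=185
Round 4 (k=26): L=185 R=241
Round 5 (k=29): L=241 R=237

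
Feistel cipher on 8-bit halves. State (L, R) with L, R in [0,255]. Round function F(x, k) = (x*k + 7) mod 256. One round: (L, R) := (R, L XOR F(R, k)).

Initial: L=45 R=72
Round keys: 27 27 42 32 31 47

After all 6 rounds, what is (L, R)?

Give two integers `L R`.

Round 1 (k=27): L=72 R=178
Round 2 (k=27): L=178 R=133
Round 3 (k=42): L=133 R=107
Round 4 (k=32): L=107 R=226
Round 5 (k=31): L=226 R=14
Round 6 (k=47): L=14 R=123

Answer: 14 123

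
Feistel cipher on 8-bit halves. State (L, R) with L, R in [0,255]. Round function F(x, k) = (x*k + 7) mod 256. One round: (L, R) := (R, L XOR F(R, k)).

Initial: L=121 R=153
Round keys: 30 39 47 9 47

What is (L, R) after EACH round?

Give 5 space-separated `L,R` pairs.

Answer: 153,140 140,194 194,41 41,186 186,4

Derivation:
Round 1 (k=30): L=153 R=140
Round 2 (k=39): L=140 R=194
Round 3 (k=47): L=194 R=41
Round 4 (k=9): L=41 R=186
Round 5 (k=47): L=186 R=4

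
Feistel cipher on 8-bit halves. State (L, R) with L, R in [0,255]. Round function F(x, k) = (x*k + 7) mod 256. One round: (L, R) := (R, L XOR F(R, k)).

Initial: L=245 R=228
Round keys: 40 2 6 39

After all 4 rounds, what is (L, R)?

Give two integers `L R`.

Round 1 (k=40): L=228 R=82
Round 2 (k=2): L=82 R=79
Round 3 (k=6): L=79 R=179
Round 4 (k=39): L=179 R=3

Answer: 179 3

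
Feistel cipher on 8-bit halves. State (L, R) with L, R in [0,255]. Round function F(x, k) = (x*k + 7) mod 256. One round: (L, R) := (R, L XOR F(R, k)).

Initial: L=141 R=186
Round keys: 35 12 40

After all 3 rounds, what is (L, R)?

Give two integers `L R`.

Answer: 29 119

Derivation:
Round 1 (k=35): L=186 R=248
Round 2 (k=12): L=248 R=29
Round 3 (k=40): L=29 R=119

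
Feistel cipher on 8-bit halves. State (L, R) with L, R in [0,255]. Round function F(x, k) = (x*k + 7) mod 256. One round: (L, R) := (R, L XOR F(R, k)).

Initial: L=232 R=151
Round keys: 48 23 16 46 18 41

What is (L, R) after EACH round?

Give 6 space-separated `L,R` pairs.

Round 1 (k=48): L=151 R=191
Round 2 (k=23): L=191 R=167
Round 3 (k=16): L=167 R=200
Round 4 (k=46): L=200 R=80
Round 5 (k=18): L=80 R=111
Round 6 (k=41): L=111 R=158

Answer: 151,191 191,167 167,200 200,80 80,111 111,158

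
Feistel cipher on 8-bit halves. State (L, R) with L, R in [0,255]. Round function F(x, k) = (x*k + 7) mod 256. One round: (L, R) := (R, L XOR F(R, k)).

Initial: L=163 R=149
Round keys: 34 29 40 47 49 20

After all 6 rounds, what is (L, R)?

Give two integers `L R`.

Answer: 184 33

Derivation:
Round 1 (k=34): L=149 R=114
Round 2 (k=29): L=114 R=100
Round 3 (k=40): L=100 R=213
Round 4 (k=47): L=213 R=70
Round 5 (k=49): L=70 R=184
Round 6 (k=20): L=184 R=33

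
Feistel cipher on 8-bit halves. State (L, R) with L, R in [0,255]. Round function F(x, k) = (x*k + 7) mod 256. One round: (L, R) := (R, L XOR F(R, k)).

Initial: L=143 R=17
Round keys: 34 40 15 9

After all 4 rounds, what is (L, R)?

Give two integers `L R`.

Answer: 71 96

Derivation:
Round 1 (k=34): L=17 R=198
Round 2 (k=40): L=198 R=230
Round 3 (k=15): L=230 R=71
Round 4 (k=9): L=71 R=96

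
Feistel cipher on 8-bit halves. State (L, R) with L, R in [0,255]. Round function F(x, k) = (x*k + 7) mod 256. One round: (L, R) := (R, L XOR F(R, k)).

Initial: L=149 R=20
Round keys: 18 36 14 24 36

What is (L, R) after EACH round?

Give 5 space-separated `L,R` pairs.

Round 1 (k=18): L=20 R=250
Round 2 (k=36): L=250 R=59
Round 3 (k=14): L=59 R=187
Round 4 (k=24): L=187 R=180
Round 5 (k=36): L=180 R=236

Answer: 20,250 250,59 59,187 187,180 180,236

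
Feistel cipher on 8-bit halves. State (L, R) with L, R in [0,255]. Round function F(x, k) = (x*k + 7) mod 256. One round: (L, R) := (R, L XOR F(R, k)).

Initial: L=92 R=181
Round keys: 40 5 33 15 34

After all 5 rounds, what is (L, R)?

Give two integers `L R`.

Answer: 189 8

Derivation:
Round 1 (k=40): L=181 R=19
Round 2 (k=5): L=19 R=211
Round 3 (k=33): L=211 R=41
Round 4 (k=15): L=41 R=189
Round 5 (k=34): L=189 R=8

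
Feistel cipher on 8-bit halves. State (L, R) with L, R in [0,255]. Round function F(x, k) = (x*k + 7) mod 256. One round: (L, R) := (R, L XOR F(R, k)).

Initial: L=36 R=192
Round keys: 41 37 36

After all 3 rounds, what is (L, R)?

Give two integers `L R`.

Answer: 22 252

Derivation:
Round 1 (k=41): L=192 R=227
Round 2 (k=37): L=227 R=22
Round 3 (k=36): L=22 R=252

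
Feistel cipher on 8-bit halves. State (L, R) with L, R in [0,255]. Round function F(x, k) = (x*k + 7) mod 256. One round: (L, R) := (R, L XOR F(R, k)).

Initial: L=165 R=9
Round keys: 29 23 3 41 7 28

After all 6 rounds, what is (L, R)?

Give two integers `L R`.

Answer: 177 32

Derivation:
Round 1 (k=29): L=9 R=169
Round 2 (k=23): L=169 R=63
Round 3 (k=3): L=63 R=109
Round 4 (k=41): L=109 R=67
Round 5 (k=7): L=67 R=177
Round 6 (k=28): L=177 R=32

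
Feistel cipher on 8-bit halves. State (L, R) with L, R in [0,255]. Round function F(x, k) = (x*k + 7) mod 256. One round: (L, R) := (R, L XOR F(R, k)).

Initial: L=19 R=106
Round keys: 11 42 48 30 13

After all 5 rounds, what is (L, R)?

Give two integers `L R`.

Round 1 (k=11): L=106 R=134
Round 2 (k=42): L=134 R=105
Round 3 (k=48): L=105 R=49
Round 4 (k=30): L=49 R=172
Round 5 (k=13): L=172 R=242

Answer: 172 242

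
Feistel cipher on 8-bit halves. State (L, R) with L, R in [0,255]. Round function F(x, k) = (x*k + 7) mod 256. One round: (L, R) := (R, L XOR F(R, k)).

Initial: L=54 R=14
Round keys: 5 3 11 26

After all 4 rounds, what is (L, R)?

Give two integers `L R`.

Round 1 (k=5): L=14 R=123
Round 2 (k=3): L=123 R=118
Round 3 (k=11): L=118 R=98
Round 4 (k=26): L=98 R=141

Answer: 98 141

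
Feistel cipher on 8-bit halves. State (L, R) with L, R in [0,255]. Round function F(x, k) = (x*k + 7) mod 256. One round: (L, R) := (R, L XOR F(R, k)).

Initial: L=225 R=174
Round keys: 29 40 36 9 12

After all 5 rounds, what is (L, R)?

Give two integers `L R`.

Answer: 31 108

Derivation:
Round 1 (k=29): L=174 R=92
Round 2 (k=40): L=92 R=201
Round 3 (k=36): L=201 R=23
Round 4 (k=9): L=23 R=31
Round 5 (k=12): L=31 R=108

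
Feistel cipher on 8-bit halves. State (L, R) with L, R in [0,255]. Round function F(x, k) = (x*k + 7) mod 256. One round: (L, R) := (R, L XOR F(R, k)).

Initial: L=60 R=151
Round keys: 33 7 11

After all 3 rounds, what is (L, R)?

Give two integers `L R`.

Round 1 (k=33): L=151 R=66
Round 2 (k=7): L=66 R=66
Round 3 (k=11): L=66 R=159

Answer: 66 159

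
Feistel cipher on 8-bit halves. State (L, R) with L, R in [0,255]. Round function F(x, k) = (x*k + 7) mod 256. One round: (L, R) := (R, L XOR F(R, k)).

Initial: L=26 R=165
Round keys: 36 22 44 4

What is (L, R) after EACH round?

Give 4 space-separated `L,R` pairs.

Answer: 165,33 33,120 120,134 134,103

Derivation:
Round 1 (k=36): L=165 R=33
Round 2 (k=22): L=33 R=120
Round 3 (k=44): L=120 R=134
Round 4 (k=4): L=134 R=103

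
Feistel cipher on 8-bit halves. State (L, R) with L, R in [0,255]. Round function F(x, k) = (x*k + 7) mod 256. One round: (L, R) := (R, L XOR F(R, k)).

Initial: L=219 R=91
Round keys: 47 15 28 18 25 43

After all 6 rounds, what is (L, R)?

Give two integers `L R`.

Answer: 71 192

Derivation:
Round 1 (k=47): L=91 R=103
Round 2 (k=15): L=103 R=75
Round 3 (k=28): L=75 R=92
Round 4 (k=18): L=92 R=52
Round 5 (k=25): L=52 R=71
Round 6 (k=43): L=71 R=192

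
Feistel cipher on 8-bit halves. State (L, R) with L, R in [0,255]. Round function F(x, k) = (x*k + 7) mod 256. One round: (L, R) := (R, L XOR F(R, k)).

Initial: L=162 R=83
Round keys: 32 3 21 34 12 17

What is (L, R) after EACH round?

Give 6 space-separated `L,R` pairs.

Round 1 (k=32): L=83 R=197
Round 2 (k=3): L=197 R=5
Round 3 (k=21): L=5 R=181
Round 4 (k=34): L=181 R=20
Round 5 (k=12): L=20 R=66
Round 6 (k=17): L=66 R=125

Answer: 83,197 197,5 5,181 181,20 20,66 66,125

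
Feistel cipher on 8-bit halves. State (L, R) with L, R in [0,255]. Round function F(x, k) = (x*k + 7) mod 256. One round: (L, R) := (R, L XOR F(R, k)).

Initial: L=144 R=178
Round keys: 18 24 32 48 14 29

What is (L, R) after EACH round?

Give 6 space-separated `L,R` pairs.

Answer: 178,27 27,61 61,188 188,122 122,15 15,192

Derivation:
Round 1 (k=18): L=178 R=27
Round 2 (k=24): L=27 R=61
Round 3 (k=32): L=61 R=188
Round 4 (k=48): L=188 R=122
Round 5 (k=14): L=122 R=15
Round 6 (k=29): L=15 R=192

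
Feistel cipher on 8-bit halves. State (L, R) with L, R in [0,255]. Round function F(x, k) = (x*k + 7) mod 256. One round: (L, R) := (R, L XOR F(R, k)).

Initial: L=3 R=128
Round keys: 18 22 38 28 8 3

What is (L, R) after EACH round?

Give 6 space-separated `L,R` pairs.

Answer: 128,4 4,223 223,37 37,204 204,66 66,1

Derivation:
Round 1 (k=18): L=128 R=4
Round 2 (k=22): L=4 R=223
Round 3 (k=38): L=223 R=37
Round 4 (k=28): L=37 R=204
Round 5 (k=8): L=204 R=66
Round 6 (k=3): L=66 R=1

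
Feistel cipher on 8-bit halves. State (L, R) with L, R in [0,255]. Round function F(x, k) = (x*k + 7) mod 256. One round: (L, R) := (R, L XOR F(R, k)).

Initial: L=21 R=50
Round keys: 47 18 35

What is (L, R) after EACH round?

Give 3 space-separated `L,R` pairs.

Round 1 (k=47): L=50 R=32
Round 2 (k=18): L=32 R=117
Round 3 (k=35): L=117 R=38

Answer: 50,32 32,117 117,38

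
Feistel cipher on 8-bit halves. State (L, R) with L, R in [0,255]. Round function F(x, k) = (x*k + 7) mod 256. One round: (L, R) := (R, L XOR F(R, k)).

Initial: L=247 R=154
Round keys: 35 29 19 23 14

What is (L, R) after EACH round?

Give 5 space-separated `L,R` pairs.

Round 1 (k=35): L=154 R=226
Round 2 (k=29): L=226 R=59
Round 3 (k=19): L=59 R=138
Round 4 (k=23): L=138 R=86
Round 5 (k=14): L=86 R=49

Answer: 154,226 226,59 59,138 138,86 86,49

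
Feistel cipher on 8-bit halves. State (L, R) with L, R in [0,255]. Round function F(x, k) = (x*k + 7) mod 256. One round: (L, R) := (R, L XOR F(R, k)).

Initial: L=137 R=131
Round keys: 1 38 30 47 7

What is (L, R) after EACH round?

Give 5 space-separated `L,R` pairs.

Round 1 (k=1): L=131 R=3
Round 2 (k=38): L=3 R=250
Round 3 (k=30): L=250 R=80
Round 4 (k=47): L=80 R=77
Round 5 (k=7): L=77 R=114

Answer: 131,3 3,250 250,80 80,77 77,114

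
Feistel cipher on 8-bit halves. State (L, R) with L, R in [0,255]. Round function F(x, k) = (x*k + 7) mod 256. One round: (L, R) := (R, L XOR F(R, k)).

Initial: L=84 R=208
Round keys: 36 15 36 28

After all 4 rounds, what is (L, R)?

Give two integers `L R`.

Answer: 68 131

Derivation:
Round 1 (k=36): L=208 R=19
Round 2 (k=15): L=19 R=244
Round 3 (k=36): L=244 R=68
Round 4 (k=28): L=68 R=131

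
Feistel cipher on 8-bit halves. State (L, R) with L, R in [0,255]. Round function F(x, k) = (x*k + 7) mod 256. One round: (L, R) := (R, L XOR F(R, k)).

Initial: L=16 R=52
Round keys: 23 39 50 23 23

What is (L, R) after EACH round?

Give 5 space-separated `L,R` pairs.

Round 1 (k=23): L=52 R=163
Round 2 (k=39): L=163 R=232
Round 3 (k=50): L=232 R=244
Round 4 (k=23): L=244 R=27
Round 5 (k=23): L=27 R=128

Answer: 52,163 163,232 232,244 244,27 27,128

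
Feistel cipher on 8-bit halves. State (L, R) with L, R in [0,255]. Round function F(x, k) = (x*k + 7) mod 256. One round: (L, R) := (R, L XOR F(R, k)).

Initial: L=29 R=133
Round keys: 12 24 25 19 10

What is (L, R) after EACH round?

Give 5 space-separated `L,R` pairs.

Round 1 (k=12): L=133 R=94
Round 2 (k=24): L=94 R=82
Round 3 (k=25): L=82 R=87
Round 4 (k=19): L=87 R=46
Round 5 (k=10): L=46 R=132

Answer: 133,94 94,82 82,87 87,46 46,132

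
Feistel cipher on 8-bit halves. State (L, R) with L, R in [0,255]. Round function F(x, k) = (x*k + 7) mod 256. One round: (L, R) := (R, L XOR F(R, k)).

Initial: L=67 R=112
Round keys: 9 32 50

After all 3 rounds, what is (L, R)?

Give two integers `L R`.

Round 1 (k=9): L=112 R=180
Round 2 (k=32): L=180 R=247
Round 3 (k=50): L=247 R=241

Answer: 247 241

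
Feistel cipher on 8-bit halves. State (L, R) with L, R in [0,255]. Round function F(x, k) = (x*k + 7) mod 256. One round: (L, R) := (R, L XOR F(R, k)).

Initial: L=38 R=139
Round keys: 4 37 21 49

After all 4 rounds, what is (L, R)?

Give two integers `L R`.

Round 1 (k=4): L=139 R=21
Round 2 (k=37): L=21 R=155
Round 3 (k=21): L=155 R=171
Round 4 (k=49): L=171 R=89

Answer: 171 89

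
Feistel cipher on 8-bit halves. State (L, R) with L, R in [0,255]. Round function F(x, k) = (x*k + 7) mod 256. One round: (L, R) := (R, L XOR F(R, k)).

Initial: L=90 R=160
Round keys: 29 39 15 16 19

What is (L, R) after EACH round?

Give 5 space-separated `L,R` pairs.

Round 1 (k=29): L=160 R=125
Round 2 (k=39): L=125 R=178
Round 3 (k=15): L=178 R=8
Round 4 (k=16): L=8 R=53
Round 5 (k=19): L=53 R=254

Answer: 160,125 125,178 178,8 8,53 53,254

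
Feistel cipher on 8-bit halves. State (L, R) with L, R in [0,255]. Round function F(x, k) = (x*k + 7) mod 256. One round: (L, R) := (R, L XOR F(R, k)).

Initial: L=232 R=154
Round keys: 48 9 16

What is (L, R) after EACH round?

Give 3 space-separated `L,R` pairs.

Answer: 154,15 15,20 20,72

Derivation:
Round 1 (k=48): L=154 R=15
Round 2 (k=9): L=15 R=20
Round 3 (k=16): L=20 R=72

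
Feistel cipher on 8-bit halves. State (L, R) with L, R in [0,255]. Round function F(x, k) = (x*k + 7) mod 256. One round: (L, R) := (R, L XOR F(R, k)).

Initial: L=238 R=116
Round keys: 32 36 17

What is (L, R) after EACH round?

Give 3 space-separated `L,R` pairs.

Round 1 (k=32): L=116 R=105
Round 2 (k=36): L=105 R=191
Round 3 (k=17): L=191 R=223

Answer: 116,105 105,191 191,223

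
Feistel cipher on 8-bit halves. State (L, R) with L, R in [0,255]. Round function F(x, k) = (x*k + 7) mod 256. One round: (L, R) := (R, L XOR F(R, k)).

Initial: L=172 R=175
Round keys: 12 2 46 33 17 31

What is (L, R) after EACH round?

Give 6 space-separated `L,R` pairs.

Answer: 175,151 151,154 154,36 36,49 49,108 108,42

Derivation:
Round 1 (k=12): L=175 R=151
Round 2 (k=2): L=151 R=154
Round 3 (k=46): L=154 R=36
Round 4 (k=33): L=36 R=49
Round 5 (k=17): L=49 R=108
Round 6 (k=31): L=108 R=42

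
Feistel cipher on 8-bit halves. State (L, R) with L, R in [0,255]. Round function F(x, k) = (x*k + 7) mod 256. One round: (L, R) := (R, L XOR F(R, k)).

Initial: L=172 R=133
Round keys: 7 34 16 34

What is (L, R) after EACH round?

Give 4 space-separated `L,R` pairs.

Round 1 (k=7): L=133 R=6
Round 2 (k=34): L=6 R=86
Round 3 (k=16): L=86 R=97
Round 4 (k=34): L=97 R=191

Answer: 133,6 6,86 86,97 97,191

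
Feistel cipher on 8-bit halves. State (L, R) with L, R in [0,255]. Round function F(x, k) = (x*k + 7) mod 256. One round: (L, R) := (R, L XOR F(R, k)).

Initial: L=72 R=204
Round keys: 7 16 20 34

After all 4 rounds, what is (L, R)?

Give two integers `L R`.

Round 1 (k=7): L=204 R=211
Round 2 (k=16): L=211 R=251
Round 3 (k=20): L=251 R=112
Round 4 (k=34): L=112 R=28

Answer: 112 28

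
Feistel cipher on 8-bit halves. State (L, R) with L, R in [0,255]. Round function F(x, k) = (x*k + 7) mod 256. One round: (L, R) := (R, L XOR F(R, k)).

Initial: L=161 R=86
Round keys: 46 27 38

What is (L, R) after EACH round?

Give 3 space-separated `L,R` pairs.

Round 1 (k=46): L=86 R=218
Round 2 (k=27): L=218 R=83
Round 3 (k=38): L=83 R=131

Answer: 86,218 218,83 83,131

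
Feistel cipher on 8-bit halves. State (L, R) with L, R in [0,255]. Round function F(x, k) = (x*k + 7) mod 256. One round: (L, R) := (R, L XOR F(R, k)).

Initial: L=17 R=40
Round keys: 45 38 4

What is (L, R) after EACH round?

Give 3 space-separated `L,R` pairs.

Round 1 (k=45): L=40 R=30
Round 2 (k=38): L=30 R=83
Round 3 (k=4): L=83 R=77

Answer: 40,30 30,83 83,77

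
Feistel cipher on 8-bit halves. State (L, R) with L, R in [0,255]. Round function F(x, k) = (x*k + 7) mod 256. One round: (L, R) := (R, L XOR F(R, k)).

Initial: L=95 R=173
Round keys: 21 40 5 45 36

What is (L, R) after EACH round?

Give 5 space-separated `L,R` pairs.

Answer: 173,103 103,178 178,230 230,199 199,229

Derivation:
Round 1 (k=21): L=173 R=103
Round 2 (k=40): L=103 R=178
Round 3 (k=5): L=178 R=230
Round 4 (k=45): L=230 R=199
Round 5 (k=36): L=199 R=229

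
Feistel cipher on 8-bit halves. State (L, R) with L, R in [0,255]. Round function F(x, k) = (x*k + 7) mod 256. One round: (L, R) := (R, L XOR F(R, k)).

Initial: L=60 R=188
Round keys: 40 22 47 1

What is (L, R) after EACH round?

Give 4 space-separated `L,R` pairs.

Answer: 188,91 91,101 101,201 201,181

Derivation:
Round 1 (k=40): L=188 R=91
Round 2 (k=22): L=91 R=101
Round 3 (k=47): L=101 R=201
Round 4 (k=1): L=201 R=181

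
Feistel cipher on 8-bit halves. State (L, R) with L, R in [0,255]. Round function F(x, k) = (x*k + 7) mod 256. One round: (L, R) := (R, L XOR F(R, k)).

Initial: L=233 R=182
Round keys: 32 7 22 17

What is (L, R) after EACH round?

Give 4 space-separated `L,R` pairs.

Answer: 182,46 46,255 255,223 223,41

Derivation:
Round 1 (k=32): L=182 R=46
Round 2 (k=7): L=46 R=255
Round 3 (k=22): L=255 R=223
Round 4 (k=17): L=223 R=41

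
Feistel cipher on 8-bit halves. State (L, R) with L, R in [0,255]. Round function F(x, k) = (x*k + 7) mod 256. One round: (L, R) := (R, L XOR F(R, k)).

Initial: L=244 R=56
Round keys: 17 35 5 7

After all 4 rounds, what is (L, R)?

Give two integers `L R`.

Round 1 (k=17): L=56 R=75
Round 2 (k=35): L=75 R=112
Round 3 (k=5): L=112 R=124
Round 4 (k=7): L=124 R=27

Answer: 124 27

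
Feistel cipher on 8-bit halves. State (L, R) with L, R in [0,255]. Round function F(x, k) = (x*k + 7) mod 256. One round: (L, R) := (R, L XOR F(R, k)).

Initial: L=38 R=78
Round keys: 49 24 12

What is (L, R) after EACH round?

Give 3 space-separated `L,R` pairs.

Round 1 (k=49): L=78 R=211
Round 2 (k=24): L=211 R=129
Round 3 (k=12): L=129 R=192

Answer: 78,211 211,129 129,192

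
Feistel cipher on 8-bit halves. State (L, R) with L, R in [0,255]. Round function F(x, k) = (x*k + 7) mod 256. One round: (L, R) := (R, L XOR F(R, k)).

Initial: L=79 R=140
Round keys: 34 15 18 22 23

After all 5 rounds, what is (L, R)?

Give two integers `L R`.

Round 1 (k=34): L=140 R=208
Round 2 (k=15): L=208 R=187
Round 3 (k=18): L=187 R=253
Round 4 (k=22): L=253 R=126
Round 5 (k=23): L=126 R=164

Answer: 126 164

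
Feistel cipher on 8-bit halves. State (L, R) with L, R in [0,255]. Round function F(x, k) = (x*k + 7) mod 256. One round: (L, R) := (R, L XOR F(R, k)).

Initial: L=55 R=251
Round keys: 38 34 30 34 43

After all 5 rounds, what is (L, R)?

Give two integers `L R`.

Round 1 (k=38): L=251 R=126
Round 2 (k=34): L=126 R=56
Round 3 (k=30): L=56 R=233
Round 4 (k=34): L=233 R=193
Round 5 (k=43): L=193 R=155

Answer: 193 155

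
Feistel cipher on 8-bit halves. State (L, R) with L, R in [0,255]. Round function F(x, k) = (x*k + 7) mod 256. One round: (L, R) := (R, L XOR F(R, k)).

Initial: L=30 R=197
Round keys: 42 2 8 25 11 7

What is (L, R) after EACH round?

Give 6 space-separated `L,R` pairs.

Answer: 197,71 71,80 80,192 192,151 151,68 68,116

Derivation:
Round 1 (k=42): L=197 R=71
Round 2 (k=2): L=71 R=80
Round 3 (k=8): L=80 R=192
Round 4 (k=25): L=192 R=151
Round 5 (k=11): L=151 R=68
Round 6 (k=7): L=68 R=116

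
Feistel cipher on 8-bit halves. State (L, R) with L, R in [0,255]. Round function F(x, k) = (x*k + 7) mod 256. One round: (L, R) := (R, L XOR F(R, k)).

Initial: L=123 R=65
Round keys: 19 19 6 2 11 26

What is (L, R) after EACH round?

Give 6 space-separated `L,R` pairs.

Answer: 65,161 161,187 187,200 200,44 44,35 35,185

Derivation:
Round 1 (k=19): L=65 R=161
Round 2 (k=19): L=161 R=187
Round 3 (k=6): L=187 R=200
Round 4 (k=2): L=200 R=44
Round 5 (k=11): L=44 R=35
Round 6 (k=26): L=35 R=185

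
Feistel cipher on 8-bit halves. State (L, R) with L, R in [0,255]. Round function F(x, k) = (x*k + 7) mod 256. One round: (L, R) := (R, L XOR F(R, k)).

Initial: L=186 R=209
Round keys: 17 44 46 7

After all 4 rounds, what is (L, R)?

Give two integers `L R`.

Round 1 (k=17): L=209 R=82
Round 2 (k=44): L=82 R=206
Round 3 (k=46): L=206 R=89
Round 4 (k=7): L=89 R=184

Answer: 89 184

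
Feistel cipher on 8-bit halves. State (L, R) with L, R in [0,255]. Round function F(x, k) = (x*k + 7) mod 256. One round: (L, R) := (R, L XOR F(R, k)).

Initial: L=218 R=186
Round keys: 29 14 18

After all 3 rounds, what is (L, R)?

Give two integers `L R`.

Round 1 (k=29): L=186 R=195
Round 2 (k=14): L=195 R=11
Round 3 (k=18): L=11 R=14

Answer: 11 14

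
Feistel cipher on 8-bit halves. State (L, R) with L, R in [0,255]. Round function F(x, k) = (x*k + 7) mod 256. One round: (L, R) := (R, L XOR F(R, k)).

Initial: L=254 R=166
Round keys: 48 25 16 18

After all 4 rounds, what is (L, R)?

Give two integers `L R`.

Round 1 (k=48): L=166 R=217
Round 2 (k=25): L=217 R=158
Round 3 (k=16): L=158 R=62
Round 4 (k=18): L=62 R=253

Answer: 62 253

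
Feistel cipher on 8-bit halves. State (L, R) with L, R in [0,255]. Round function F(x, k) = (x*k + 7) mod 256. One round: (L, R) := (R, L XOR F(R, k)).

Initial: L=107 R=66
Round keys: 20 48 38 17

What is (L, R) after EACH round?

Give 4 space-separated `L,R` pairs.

Answer: 66,68 68,133 133,129 129,29

Derivation:
Round 1 (k=20): L=66 R=68
Round 2 (k=48): L=68 R=133
Round 3 (k=38): L=133 R=129
Round 4 (k=17): L=129 R=29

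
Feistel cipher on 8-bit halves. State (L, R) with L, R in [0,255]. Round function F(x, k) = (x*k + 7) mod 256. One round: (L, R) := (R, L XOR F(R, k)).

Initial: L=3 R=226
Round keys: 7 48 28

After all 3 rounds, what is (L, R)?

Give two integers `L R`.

Answer: 197 165

Derivation:
Round 1 (k=7): L=226 R=54
Round 2 (k=48): L=54 R=197
Round 3 (k=28): L=197 R=165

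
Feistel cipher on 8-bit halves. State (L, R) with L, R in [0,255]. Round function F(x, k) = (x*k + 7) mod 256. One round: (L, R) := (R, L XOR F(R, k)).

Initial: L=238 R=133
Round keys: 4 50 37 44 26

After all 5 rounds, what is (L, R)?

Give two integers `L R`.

Answer: 11 171

Derivation:
Round 1 (k=4): L=133 R=245
Round 2 (k=50): L=245 R=100
Round 3 (k=37): L=100 R=142
Round 4 (k=44): L=142 R=11
Round 5 (k=26): L=11 R=171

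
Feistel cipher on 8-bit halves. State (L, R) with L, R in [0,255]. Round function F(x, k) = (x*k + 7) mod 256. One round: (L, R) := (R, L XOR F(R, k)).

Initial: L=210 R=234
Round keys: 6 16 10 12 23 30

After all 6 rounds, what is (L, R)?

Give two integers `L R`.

Round 1 (k=6): L=234 R=81
Round 2 (k=16): L=81 R=253
Round 3 (k=10): L=253 R=184
Round 4 (k=12): L=184 R=90
Round 5 (k=23): L=90 R=165
Round 6 (k=30): L=165 R=7

Answer: 165 7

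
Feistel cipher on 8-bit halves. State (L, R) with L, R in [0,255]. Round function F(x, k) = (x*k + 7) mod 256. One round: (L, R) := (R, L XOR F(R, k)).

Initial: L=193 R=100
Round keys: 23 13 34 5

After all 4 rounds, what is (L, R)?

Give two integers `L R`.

Answer: 115 195

Derivation:
Round 1 (k=23): L=100 R=194
Round 2 (k=13): L=194 R=133
Round 3 (k=34): L=133 R=115
Round 4 (k=5): L=115 R=195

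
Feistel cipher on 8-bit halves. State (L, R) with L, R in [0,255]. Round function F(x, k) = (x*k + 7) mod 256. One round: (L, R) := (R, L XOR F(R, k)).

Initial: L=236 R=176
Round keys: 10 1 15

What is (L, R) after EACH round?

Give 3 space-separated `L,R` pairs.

Round 1 (k=10): L=176 R=11
Round 2 (k=1): L=11 R=162
Round 3 (k=15): L=162 R=142

Answer: 176,11 11,162 162,142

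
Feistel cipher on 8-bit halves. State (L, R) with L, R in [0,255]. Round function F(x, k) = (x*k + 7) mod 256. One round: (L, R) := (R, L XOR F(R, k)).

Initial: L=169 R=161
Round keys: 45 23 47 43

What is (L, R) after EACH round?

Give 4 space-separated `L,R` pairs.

Answer: 161,253 253,99 99,201 201,169

Derivation:
Round 1 (k=45): L=161 R=253
Round 2 (k=23): L=253 R=99
Round 3 (k=47): L=99 R=201
Round 4 (k=43): L=201 R=169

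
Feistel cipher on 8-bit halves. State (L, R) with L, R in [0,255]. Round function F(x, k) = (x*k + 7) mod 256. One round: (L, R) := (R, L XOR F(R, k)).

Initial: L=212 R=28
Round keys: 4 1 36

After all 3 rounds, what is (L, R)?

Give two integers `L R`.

Answer: 182 60

Derivation:
Round 1 (k=4): L=28 R=163
Round 2 (k=1): L=163 R=182
Round 3 (k=36): L=182 R=60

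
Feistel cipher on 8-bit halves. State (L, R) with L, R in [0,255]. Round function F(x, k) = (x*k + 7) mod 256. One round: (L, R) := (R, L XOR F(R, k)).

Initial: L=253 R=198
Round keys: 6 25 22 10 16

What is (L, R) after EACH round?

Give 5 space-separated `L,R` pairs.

Round 1 (k=6): L=198 R=86
Round 2 (k=25): L=86 R=171
Round 3 (k=22): L=171 R=239
Round 4 (k=10): L=239 R=246
Round 5 (k=16): L=246 R=136

Answer: 198,86 86,171 171,239 239,246 246,136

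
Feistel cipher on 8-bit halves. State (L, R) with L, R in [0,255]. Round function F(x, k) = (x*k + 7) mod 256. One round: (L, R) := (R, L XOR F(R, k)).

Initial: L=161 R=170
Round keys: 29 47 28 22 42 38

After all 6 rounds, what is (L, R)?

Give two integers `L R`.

Answer: 4 179

Derivation:
Round 1 (k=29): L=170 R=232
Round 2 (k=47): L=232 R=53
Round 3 (k=28): L=53 R=59
Round 4 (k=22): L=59 R=44
Round 5 (k=42): L=44 R=4
Round 6 (k=38): L=4 R=179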